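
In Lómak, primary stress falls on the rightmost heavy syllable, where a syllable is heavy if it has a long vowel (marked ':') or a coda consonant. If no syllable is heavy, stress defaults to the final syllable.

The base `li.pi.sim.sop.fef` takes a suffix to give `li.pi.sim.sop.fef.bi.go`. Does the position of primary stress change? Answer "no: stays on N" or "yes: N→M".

Base `li.pi.sim.sop.fef` (5 syllables):
  Weights: 1 li L, 2 pi L, 3 sim H, 4 sop H, 5 fef H.
  Heavy syllables in the domain: 3, 4, 5. The rightmost is syllable 5 (fef).
  → primary stress on syllable 5.
Suffixed `li.pi.sim.sop.fef.bi.go` (7 syllables):
  Weights: 1 li L, 2 pi L, 3 sim H, 4 sop H, 5 fef H, 6 bi L, 7 go L.
  Heavy syllables in the domain: 3, 4, 5. The rightmost is syllable 5 (fef).
  → primary stress on syllable 5.

no: stays on 5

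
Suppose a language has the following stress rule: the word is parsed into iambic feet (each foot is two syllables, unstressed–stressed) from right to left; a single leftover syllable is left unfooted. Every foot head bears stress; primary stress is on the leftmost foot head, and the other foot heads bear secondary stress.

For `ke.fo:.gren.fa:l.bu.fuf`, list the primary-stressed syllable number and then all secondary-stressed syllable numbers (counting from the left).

primary 2, secondary 4, 6

Parse right to left into iambic (σˈσ) feet: (ke.ˈfo:) (gren.ˈfa:l) (bu.ˈfuf).
Foot heads (stressed positions): 2, 4, 6.
End Rule Leftmost: primary stress on the leftmost head = syllable 2.
Secondary stress on 4, 6: ke.ˈfo:.gren.ˌfa:l.bu.ˌfuf.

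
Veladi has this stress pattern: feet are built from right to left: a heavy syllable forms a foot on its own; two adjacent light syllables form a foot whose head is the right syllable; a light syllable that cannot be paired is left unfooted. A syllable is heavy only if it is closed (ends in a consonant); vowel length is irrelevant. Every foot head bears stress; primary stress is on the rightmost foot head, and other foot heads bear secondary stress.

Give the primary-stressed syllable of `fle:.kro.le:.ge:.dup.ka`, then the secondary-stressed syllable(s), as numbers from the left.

primary 5, secondary 2, 4

Weights: 1 fle: L, 2 kro L, 3 le: L, 4 ge: L, 5 dup H, 6 ka L.
Parse right to left (heavy = foot alone; LL = one foot; stranded L unfooted): (fle:.ˈkro) (le:.ˈge:) (ˈdup) ka.
Foot heads: 2, 4, 5.
Primary stress on the rightmost head = syllable 5.
Secondary stress on 2, 4: fle:.ˌkro.le:.ˌge:.ˈdup.ka.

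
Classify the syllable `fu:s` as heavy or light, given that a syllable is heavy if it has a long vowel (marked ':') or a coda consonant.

`fu:s`: long vowel, closed (coda /s/). Long vowel and closed → heavy.

heavy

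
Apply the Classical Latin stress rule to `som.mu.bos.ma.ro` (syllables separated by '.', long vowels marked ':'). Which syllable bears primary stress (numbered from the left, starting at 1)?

Classical Latin: stress the penult if heavy (long vowel or closed), else the antepenult.
Weights: 3 bos H, 4 ma L, 5 ro L.
The penult (syllable 4, ma) is light, so stress falls on the antepenult (syllable 3, bos).
Stress on syllable 3: som.mu.ˈbos.ma.ro.

3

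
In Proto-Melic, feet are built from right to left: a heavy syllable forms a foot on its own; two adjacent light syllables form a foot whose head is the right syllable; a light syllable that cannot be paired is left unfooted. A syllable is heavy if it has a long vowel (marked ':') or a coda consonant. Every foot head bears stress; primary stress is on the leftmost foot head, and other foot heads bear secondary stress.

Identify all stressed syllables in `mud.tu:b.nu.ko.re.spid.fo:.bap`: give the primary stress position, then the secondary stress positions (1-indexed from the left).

primary 1, secondary 2, 5, 6, 7, 8

Weights: 1 mud H, 2 tu:b H, 3 nu L, 4 ko L, 5 re L, 6 spid H, 7 fo: H, 8 bap H.
Parse right to left (heavy = foot alone; LL = one foot; stranded L unfooted): (ˈmud) (ˈtu:b) nu (ko.ˈre) (ˈspid) (ˈfo:) (ˈbap).
Foot heads: 1, 2, 5, 6, 7, 8.
Primary stress on the leftmost head = syllable 1.
Secondary stress on 2, 5, 6, 7, 8: ˈmud.ˌtu:b.nu.ko.ˌre.ˌspid.ˌfo:.ˌbap.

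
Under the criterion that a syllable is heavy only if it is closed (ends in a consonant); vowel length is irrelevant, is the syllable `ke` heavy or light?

light

`ke`: short vowel, open (no coda). Open (no coda) → light.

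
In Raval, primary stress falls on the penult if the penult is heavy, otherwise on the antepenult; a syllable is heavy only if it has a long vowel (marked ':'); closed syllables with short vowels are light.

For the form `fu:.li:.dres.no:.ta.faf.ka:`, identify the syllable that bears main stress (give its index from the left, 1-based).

Weights: 5 ta L, 6 faf L, 7 ka: H.
The penult (syllable 6, faf) is light, so stress falls on the antepenult (syllable 5, ta).
Primary stress: syllable 5 → fu:.li:.dres.no:.ˈta.faf.ka:.

5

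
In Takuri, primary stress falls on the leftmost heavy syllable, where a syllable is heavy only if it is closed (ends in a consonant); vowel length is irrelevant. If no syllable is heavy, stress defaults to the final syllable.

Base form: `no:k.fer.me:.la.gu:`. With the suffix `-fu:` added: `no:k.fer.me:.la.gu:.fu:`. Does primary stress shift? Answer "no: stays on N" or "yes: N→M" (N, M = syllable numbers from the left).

no: stays on 1

Base `no:k.fer.me:.la.gu:` (5 syllables):
  Weights: 1 no:k H, 2 fer H, 3 me: L, 4 la L, 5 gu: L.
  Heavy syllables in the domain: 1, 2. The leftmost is syllable 1 (no:k).
  → primary stress on syllable 1.
Suffixed `no:k.fer.me:.la.gu:.fu:` (6 syllables):
  Weights: 1 no:k H, 2 fer H, 3 me: L, 4 la L, 5 gu: L, 6 fu: L.
  Heavy syllables in the domain: 1, 2. The leftmost is syllable 1 (no:k).
  → primary stress on syllable 1.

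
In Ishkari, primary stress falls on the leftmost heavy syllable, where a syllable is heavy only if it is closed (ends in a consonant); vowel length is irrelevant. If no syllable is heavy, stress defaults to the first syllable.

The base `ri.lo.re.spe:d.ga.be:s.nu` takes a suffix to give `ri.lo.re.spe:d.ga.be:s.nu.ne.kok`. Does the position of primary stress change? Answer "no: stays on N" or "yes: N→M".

no: stays on 4

Base `ri.lo.re.spe:d.ga.be:s.nu` (7 syllables):
  Weights: 1 ri L, 2 lo L, 3 re L, 4 spe:d H, 5 ga L, 6 be:s H, 7 nu L.
  Heavy syllables in the domain: 4, 6. The leftmost is syllable 4 (spe:d).
  → primary stress on syllable 4.
Suffixed `ri.lo.re.spe:d.ga.be:s.nu.ne.kok` (9 syllables):
  Weights: 1 ri L, 2 lo L, 3 re L, 4 spe:d H, 5 ga L, 6 be:s H, 7 nu L, 8 ne L, 9 kok H.
  Heavy syllables in the domain: 4, 6, 9. The leftmost is syllable 4 (spe:d).
  → primary stress on syllable 4.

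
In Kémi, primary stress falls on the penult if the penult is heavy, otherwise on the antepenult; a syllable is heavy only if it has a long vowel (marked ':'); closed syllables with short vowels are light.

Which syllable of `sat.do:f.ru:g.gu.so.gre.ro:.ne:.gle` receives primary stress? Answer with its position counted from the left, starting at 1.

8

Weights: 7 ro: H, 8 ne: H, 9 gle L.
The penult (syllable 8, ne:) is heavy, so it takes stress.
Primary stress: syllable 8 → sat.do:f.ru:g.gu.so.gre.ro:.ˈne:.gle.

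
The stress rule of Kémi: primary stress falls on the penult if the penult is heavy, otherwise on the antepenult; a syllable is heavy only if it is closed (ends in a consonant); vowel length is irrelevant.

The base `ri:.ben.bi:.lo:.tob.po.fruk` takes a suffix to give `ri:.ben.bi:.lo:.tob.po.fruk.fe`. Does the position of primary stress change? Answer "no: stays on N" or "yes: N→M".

yes: 5→7

Base `ri:.ben.bi:.lo:.tob.po.fruk` (7 syllables):
  Weights: 5 tob H, 6 po L, 7 fruk H.
  The penult (syllable 6, po) is light, so stress falls on the antepenult (syllable 5, tob).
  → primary stress on syllable 5.
Suffixed `ri:.ben.bi:.lo:.tob.po.fruk.fe` (8 syllables):
  Weights: 6 po L, 7 fruk H, 8 fe L.
  The penult (syllable 7, fruk) is heavy, so it takes stress.
  → primary stress on syllable 7.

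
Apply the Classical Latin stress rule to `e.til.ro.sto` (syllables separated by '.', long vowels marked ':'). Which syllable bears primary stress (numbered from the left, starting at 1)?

2

Classical Latin: stress the penult if heavy (long vowel or closed), else the antepenult.
Weights: 2 til H, 3 ro L, 4 sto L.
The penult (syllable 3, ro) is light, so stress falls on the antepenult (syllable 2, til).
Stress on syllable 2: e.ˈtil.ro.sto.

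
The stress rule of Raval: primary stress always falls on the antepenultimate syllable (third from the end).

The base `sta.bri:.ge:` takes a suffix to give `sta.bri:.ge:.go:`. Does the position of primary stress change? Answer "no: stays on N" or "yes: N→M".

Base `sta.bri:.ge:` (3 syllables):
  The word has 3 syllables; the antepenultimate syllable (third from the end) is syllable 1 (sta).
  → primary stress on syllable 1.
Suffixed `sta.bri:.ge:.go:` (4 syllables):
  The word has 4 syllables; the antepenultimate syllable (third from the end) is syllable 2 (bri:).
  → primary stress on syllable 2.

yes: 1→2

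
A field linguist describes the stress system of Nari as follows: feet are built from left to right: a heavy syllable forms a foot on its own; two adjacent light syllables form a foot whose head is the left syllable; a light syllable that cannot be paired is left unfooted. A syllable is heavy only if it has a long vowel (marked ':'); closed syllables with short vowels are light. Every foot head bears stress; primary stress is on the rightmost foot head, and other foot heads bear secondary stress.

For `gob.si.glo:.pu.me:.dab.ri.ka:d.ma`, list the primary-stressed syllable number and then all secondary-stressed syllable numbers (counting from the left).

Weights: 1 gob L, 2 si L, 3 glo: H, 4 pu L, 5 me: H, 6 dab L, 7 ri L, 8 ka:d H, 9 ma L.
Parse left to right (heavy = foot alone; LL = one foot; stranded L unfooted): (ˈgob.si) (ˈglo:) pu (ˈme:) (ˈdab.ri) (ˈka:d) ma.
Foot heads: 1, 3, 5, 6, 8.
Primary stress on the rightmost head = syllable 8.
Secondary stress on 1, 3, 5, 6: ˌgob.si.ˌglo:.pu.ˌme:.ˌdab.ri.ˈka:d.ma.

primary 8, secondary 1, 3, 5, 6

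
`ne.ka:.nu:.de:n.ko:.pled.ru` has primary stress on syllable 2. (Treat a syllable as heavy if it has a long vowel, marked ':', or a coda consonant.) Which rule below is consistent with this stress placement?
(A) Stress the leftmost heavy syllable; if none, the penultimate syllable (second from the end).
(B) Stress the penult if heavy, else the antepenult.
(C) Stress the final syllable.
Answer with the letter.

Rule A → syllable 2 ✓.
Rule B → syllable 6 (observed: 2).
Rule C → syllable 7 (observed: 2).

A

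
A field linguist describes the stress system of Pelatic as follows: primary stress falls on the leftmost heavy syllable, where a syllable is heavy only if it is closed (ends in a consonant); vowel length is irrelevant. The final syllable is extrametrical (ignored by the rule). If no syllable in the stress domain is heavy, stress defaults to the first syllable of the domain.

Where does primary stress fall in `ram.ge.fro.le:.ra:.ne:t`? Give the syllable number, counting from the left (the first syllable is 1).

The final syllable (6, ne:t) is extrametrical; the stress domain is syllables 1–5.
Weights: 1 ram H, 2 ge L, 3 fro L, 4 le: L, 5 ra: L.
Heavy syllables in the domain: 1. The leftmost is syllable 1 (ram).
Primary stress: syllable 1 → ˈram.ge.fro.le:.ra:.ne:t.

1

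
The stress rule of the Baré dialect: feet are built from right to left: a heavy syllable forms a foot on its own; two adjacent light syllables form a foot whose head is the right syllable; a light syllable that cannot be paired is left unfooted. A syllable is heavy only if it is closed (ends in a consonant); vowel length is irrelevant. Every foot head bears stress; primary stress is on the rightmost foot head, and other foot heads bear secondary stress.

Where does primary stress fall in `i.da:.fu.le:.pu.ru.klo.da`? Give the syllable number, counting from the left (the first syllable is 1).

8

Weights: 1 i L, 2 da: L, 3 fu L, 4 le: L, 5 pu L, 6 ru L, 7 klo L, 8 da L.
Parse right to left (heavy = foot alone; LL = one foot; stranded L unfooted): (i.ˈda:) (fu.ˈle:) (pu.ˈru) (klo.ˈda).
Foot heads: 2, 4, 6, 8.
Primary stress on the rightmost head = syllable 8.
Primary stress: syllable 8 → i.da:.fu.le:.pu.ru.klo.ˈda.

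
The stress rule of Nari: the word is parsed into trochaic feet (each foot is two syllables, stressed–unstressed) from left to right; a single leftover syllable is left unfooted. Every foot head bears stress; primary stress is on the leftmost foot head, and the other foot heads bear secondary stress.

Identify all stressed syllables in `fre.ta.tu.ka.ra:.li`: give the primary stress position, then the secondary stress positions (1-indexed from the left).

Parse left to right into trochaic (ˈσσ) feet: (ˈfre.ta) (ˈtu.ka) (ˈra:.li).
Foot heads (stressed positions): 1, 3, 5.
End Rule Leftmost: primary stress on the leftmost head = syllable 1.
Secondary stress on 3, 5: ˈfre.ta.ˌtu.ka.ˌra:.li.

primary 1, secondary 3, 5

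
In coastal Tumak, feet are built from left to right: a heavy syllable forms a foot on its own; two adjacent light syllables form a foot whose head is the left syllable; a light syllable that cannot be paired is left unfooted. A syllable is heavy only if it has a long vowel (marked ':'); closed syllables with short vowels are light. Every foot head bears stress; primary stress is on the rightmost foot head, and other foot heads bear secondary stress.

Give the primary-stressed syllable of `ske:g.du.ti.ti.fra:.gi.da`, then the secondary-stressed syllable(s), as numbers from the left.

Weights: 1 ske:g H, 2 du L, 3 ti L, 4 ti L, 5 fra: H, 6 gi L, 7 da L.
Parse left to right (heavy = foot alone; LL = one foot; stranded L unfooted): (ˈske:g) (ˈdu.ti) ti (ˈfra:) (ˈgi.da).
Foot heads: 1, 2, 5, 6.
Primary stress on the rightmost head = syllable 6.
Secondary stress on 1, 2, 5: ˌske:g.ˌdu.ti.ti.ˌfra:.ˈgi.da.

primary 6, secondary 1, 2, 5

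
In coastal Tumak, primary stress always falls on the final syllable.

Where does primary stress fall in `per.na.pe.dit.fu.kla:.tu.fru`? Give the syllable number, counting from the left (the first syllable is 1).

The word has 8 syllables; the final syllable is syllable 8 (fru).
Primary stress: syllable 8 → per.na.pe.dit.fu.kla:.tu.ˈfru.

8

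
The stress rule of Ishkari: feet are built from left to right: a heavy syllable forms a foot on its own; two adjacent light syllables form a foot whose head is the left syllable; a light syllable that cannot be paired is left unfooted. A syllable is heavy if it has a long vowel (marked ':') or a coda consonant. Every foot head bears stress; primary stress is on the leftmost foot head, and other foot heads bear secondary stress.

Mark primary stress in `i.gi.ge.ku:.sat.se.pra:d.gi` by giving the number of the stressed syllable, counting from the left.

1

Weights: 1 i L, 2 gi L, 3 ge L, 4 ku: H, 5 sat H, 6 se L, 7 pra:d H, 8 gi L.
Parse left to right (heavy = foot alone; LL = one foot; stranded L unfooted): (ˈi.gi) ge (ˈku:) (ˈsat) se (ˈpra:d) gi.
Foot heads: 1, 4, 5, 7.
Primary stress on the leftmost head = syllable 1.
Primary stress: syllable 1 → ˈi.gi.ge.ku:.sat.se.pra:d.gi.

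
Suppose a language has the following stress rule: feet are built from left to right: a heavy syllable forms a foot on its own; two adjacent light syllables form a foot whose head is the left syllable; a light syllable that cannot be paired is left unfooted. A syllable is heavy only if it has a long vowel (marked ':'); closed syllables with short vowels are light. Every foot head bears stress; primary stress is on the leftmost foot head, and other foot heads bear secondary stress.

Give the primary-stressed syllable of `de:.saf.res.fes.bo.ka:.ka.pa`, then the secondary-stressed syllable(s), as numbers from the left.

Weights: 1 de: H, 2 saf L, 3 res L, 4 fes L, 5 bo L, 6 ka: H, 7 ka L, 8 pa L.
Parse left to right (heavy = foot alone; LL = one foot; stranded L unfooted): (ˈde:) (ˈsaf.res) (ˈfes.bo) (ˈka:) (ˈka.pa).
Foot heads: 1, 2, 4, 6, 7.
Primary stress on the leftmost head = syllable 1.
Secondary stress on 2, 4, 6, 7: ˈde:.ˌsaf.res.ˌfes.bo.ˌka:.ˌka.pa.

primary 1, secondary 2, 4, 6, 7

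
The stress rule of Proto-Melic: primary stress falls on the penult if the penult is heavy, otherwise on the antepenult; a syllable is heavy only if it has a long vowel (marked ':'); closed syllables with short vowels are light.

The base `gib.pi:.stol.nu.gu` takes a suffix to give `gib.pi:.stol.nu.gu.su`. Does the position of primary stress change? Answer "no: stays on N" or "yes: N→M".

Base `gib.pi:.stol.nu.gu` (5 syllables):
  Weights: 3 stol L, 4 nu L, 5 gu L.
  The penult (syllable 4, nu) is light, so stress falls on the antepenult (syllable 3, stol).
  → primary stress on syllable 3.
Suffixed `gib.pi:.stol.nu.gu.su` (6 syllables):
  Weights: 4 nu L, 5 gu L, 6 su L.
  The penult (syllable 5, gu) is light, so stress falls on the antepenult (syllable 4, nu).
  → primary stress on syllable 4.

yes: 3→4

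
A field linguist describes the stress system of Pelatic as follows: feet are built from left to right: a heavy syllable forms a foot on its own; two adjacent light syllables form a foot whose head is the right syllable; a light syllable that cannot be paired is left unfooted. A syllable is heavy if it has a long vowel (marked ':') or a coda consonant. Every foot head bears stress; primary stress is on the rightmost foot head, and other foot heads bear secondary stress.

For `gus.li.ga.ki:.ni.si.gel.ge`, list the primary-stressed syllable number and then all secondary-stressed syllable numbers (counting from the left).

primary 7, secondary 1, 3, 4, 6

Weights: 1 gus H, 2 li L, 3 ga L, 4 ki: H, 5 ni L, 6 si L, 7 gel H, 8 ge L.
Parse left to right (heavy = foot alone; LL = one foot; stranded L unfooted): (ˈgus) (li.ˈga) (ˈki:) (ni.ˈsi) (ˈgel) ge.
Foot heads: 1, 3, 4, 6, 7.
Primary stress on the rightmost head = syllable 7.
Secondary stress on 1, 3, 4, 6: ˌgus.li.ˌga.ˌki:.ni.ˌsi.ˈgel.ge.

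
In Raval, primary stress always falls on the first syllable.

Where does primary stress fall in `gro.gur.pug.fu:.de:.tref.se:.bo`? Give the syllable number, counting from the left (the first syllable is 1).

1

The word has 8 syllables; the first syllable is syllable 1 (gro).
Primary stress: syllable 1 → ˈgro.gur.pug.fu:.de:.tref.se:.bo.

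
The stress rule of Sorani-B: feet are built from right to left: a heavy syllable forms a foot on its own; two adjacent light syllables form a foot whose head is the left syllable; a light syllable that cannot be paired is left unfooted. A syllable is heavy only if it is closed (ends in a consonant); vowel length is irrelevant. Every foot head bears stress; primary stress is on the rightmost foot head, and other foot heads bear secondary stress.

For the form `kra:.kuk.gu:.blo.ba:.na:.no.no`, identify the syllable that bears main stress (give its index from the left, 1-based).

Weights: 1 kra: L, 2 kuk H, 3 gu: L, 4 blo L, 5 ba: L, 6 na: L, 7 no L, 8 no L.
Parse right to left (heavy = foot alone; LL = one foot; stranded L unfooted): kra: (ˈkuk) (ˈgu:.blo) (ˈba:.na:) (ˈno.no).
Foot heads: 2, 3, 5, 7.
Primary stress on the rightmost head = syllable 7.
Primary stress: syllable 7 → kra:.kuk.gu:.blo.ba:.na:.ˈno.no.

7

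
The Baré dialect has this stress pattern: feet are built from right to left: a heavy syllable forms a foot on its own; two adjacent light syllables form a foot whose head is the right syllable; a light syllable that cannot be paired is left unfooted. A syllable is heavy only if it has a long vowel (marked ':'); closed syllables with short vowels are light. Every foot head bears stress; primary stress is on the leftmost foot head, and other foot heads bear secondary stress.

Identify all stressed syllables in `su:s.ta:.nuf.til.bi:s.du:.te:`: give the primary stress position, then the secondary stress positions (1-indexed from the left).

primary 1, secondary 2, 4, 5, 6, 7

Weights: 1 su:s H, 2 ta: H, 3 nuf L, 4 til L, 5 bi:s H, 6 du: H, 7 te: H.
Parse right to left (heavy = foot alone; LL = one foot; stranded L unfooted): (ˈsu:s) (ˈta:) (nuf.ˈtil) (ˈbi:s) (ˈdu:) (ˈte:).
Foot heads: 1, 2, 4, 5, 6, 7.
Primary stress on the leftmost head = syllable 1.
Secondary stress on 2, 4, 5, 6, 7: ˈsu:s.ˌta:.nuf.ˌtil.ˌbi:s.ˌdu:.ˌte:.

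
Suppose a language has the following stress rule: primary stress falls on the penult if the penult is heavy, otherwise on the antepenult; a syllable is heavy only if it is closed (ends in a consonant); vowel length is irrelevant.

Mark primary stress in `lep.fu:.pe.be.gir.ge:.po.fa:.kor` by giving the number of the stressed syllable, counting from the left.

Weights: 7 po L, 8 fa: L, 9 kor H.
The penult (syllable 8, fa:) is light, so stress falls on the antepenult (syllable 7, po).
Primary stress: syllable 7 → lep.fu:.pe.be.gir.ge:.ˈpo.fa:.kor.

7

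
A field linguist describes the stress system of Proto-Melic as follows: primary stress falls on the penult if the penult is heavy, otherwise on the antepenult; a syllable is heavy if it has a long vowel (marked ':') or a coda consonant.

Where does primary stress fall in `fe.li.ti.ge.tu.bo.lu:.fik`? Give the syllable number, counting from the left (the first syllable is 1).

7

Weights: 6 bo L, 7 lu: H, 8 fik H.
The penult (syllable 7, lu:) is heavy, so it takes stress.
Primary stress: syllable 7 → fe.li.ti.ge.tu.bo.ˈlu:.fik.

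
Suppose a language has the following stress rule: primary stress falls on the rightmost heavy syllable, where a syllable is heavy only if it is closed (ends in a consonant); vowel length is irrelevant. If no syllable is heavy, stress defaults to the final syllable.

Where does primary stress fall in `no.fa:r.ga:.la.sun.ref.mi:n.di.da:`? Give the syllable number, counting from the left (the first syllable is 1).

7

Weights: 1 no L, 2 fa:r H, 3 ga: L, 4 la L, 5 sun H, 6 ref H, 7 mi:n H, 8 di L, 9 da: L.
Heavy syllables in the domain: 2, 5, 6, 7. The rightmost is syllable 7 (mi:n).
Primary stress: syllable 7 → no.fa:r.ga:.la.sun.ref.ˈmi:n.di.da:.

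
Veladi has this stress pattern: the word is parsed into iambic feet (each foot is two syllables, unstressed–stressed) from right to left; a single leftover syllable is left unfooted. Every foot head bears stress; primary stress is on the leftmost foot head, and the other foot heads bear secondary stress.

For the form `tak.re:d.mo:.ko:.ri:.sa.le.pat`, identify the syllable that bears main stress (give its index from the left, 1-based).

Parse right to left into iambic (σˈσ) feet: (tak.ˈre:d) (mo:.ˈko:) (ri:.ˈsa) (le.ˈpat).
Foot heads (stressed positions): 2, 4, 6, 8.
End Rule Leftmost: primary stress on the leftmost head = syllable 2.
Primary stress: syllable 2 → tak.ˈre:d.mo:.ko:.ri:.sa.le.pat.

2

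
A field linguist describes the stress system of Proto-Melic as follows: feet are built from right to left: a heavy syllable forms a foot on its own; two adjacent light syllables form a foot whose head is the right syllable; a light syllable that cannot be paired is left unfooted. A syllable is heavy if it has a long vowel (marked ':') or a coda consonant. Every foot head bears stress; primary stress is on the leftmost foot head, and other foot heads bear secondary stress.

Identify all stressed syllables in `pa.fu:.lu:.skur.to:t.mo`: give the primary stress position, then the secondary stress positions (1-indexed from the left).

primary 2, secondary 3, 4, 5

Weights: 1 pa L, 2 fu: H, 3 lu: H, 4 skur H, 5 to:t H, 6 mo L.
Parse right to left (heavy = foot alone; LL = one foot; stranded L unfooted): pa (ˈfu:) (ˈlu:) (ˈskur) (ˈto:t) mo.
Foot heads: 2, 3, 4, 5.
Primary stress on the leftmost head = syllable 2.
Secondary stress on 3, 4, 5: pa.ˈfu:.ˌlu:.ˌskur.ˌto:t.mo.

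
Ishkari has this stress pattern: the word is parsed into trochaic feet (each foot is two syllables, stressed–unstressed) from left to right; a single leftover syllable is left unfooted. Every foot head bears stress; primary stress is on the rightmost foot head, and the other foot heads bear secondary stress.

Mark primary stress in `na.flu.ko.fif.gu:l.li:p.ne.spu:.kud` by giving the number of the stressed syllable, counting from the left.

Parse left to right into trochaic (ˈσσ) feet: (ˈna.flu) (ˈko.fif) (ˈgu:l.li:p) (ˈne.spu:) kud. Syllable 9 is left unfooted.
Foot heads (stressed positions): 1, 3, 5, 7.
End Rule Rightmost: primary stress on the rightmost head = syllable 7.
Primary stress: syllable 7 → na.flu.ko.fif.gu:l.li:p.ˈne.spu:.kud.

7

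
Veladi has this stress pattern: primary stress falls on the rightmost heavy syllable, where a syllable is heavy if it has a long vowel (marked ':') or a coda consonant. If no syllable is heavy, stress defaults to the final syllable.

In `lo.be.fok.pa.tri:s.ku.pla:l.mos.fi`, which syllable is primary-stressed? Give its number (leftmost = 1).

8

Weights: 1 lo L, 2 be L, 3 fok H, 4 pa L, 5 tri:s H, 6 ku L, 7 pla:l H, 8 mos H, 9 fi L.
Heavy syllables in the domain: 3, 5, 7, 8. The rightmost is syllable 8 (mos).
Primary stress: syllable 8 → lo.be.fok.pa.tri:s.ku.pla:l.ˈmos.fi.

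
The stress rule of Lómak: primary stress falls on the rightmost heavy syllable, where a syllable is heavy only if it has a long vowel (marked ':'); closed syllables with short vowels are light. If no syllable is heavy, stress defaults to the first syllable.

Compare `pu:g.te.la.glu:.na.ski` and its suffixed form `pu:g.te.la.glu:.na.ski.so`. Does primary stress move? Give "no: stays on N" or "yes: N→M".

Base `pu:g.te.la.glu:.na.ski` (6 syllables):
  Weights: 1 pu:g H, 2 te L, 3 la L, 4 glu: H, 5 na L, 6 ski L.
  Heavy syllables in the domain: 1, 4. The rightmost is syllable 4 (glu:).
  → primary stress on syllable 4.
Suffixed `pu:g.te.la.glu:.na.ski.so` (7 syllables):
  Weights: 1 pu:g H, 2 te L, 3 la L, 4 glu: H, 5 na L, 6 ski L, 7 so L.
  Heavy syllables in the domain: 1, 4. The rightmost is syllable 4 (glu:).
  → primary stress on syllable 4.

no: stays on 4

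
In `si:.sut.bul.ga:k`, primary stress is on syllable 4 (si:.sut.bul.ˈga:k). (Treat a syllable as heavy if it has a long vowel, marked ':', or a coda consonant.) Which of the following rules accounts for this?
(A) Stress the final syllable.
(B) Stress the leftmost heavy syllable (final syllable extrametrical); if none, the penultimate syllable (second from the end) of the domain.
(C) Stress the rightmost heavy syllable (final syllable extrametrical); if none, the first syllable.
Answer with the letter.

A

Rule A → syllable 4 ✓.
Rule B → syllable 1 (observed: 4).
Rule C → syllable 3 (observed: 4).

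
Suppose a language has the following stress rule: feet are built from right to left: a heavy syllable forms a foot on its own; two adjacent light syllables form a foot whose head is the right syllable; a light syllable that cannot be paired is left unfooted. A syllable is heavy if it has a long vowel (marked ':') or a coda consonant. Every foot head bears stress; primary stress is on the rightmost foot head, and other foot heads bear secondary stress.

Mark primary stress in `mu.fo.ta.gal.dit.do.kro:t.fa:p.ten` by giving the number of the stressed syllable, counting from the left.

Weights: 1 mu L, 2 fo L, 3 ta L, 4 gal H, 5 dit H, 6 do L, 7 kro:t H, 8 fa:p H, 9 ten H.
Parse right to left (heavy = foot alone; LL = one foot; stranded L unfooted): mu (fo.ˈta) (ˈgal) (ˈdit) do (ˈkro:t) (ˈfa:p) (ˈten).
Foot heads: 3, 4, 5, 7, 8, 9.
Primary stress on the rightmost head = syllable 9.
Primary stress: syllable 9 → mu.fo.ta.gal.dit.do.kro:t.fa:p.ˈten.

9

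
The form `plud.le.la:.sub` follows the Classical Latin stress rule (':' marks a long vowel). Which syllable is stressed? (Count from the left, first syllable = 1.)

3

Classical Latin: stress the penult if heavy (long vowel or closed), else the antepenult.
Weights: 2 le L, 3 la: H, 4 sub H.
The penult (syllable 3, la:) is heavy, so it takes stress.
Stress on syllable 3: plud.le.ˈla:.sub.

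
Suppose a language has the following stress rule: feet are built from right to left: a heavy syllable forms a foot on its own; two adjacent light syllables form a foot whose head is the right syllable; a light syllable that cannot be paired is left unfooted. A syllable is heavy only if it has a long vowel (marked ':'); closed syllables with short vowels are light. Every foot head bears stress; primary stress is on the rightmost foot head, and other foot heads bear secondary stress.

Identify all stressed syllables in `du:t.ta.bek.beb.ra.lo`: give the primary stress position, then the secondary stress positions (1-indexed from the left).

primary 6, secondary 1, 4

Weights: 1 du:t H, 2 ta L, 3 bek L, 4 beb L, 5 ra L, 6 lo L.
Parse right to left (heavy = foot alone; LL = one foot; stranded L unfooted): (ˈdu:t) ta (bek.ˈbeb) (ra.ˈlo).
Foot heads: 1, 4, 6.
Primary stress on the rightmost head = syllable 6.
Secondary stress on 1, 4: ˌdu:t.ta.bek.ˌbeb.ra.ˈlo.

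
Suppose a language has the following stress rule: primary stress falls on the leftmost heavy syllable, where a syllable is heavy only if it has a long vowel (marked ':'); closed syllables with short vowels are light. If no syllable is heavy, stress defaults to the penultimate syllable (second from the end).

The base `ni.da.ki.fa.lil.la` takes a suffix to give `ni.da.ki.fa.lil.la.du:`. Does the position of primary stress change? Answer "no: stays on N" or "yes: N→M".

yes: 5→7

Base `ni.da.ki.fa.lil.la` (6 syllables):
  Weights: 1 ni L, 2 da L, 3 ki L, 4 fa L, 5 lil L, 6 la L.
  No heavy syllable in the domain; default to the penultimate syllable (second from the end) = syllable 5.
  → primary stress on syllable 5.
Suffixed `ni.da.ki.fa.lil.la.du:` (7 syllables):
  Weights: 1 ni L, 2 da L, 3 ki L, 4 fa L, 5 lil L, 6 la L, 7 du: H.
  Heavy syllables in the domain: 7. The leftmost is syllable 7 (du:).
  → primary stress on syllable 7.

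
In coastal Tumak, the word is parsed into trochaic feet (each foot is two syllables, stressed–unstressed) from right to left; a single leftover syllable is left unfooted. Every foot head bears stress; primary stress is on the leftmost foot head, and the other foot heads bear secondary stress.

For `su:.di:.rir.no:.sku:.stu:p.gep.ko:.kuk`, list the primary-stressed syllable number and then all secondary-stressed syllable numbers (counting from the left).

primary 2, secondary 4, 6, 8

Parse right to left into trochaic (ˈσσ) feet: su: (ˈdi:.rir) (ˈno:.sku:) (ˈstu:p.gep) (ˈko:.kuk). Syllable 1 is left unfooted.
Foot heads (stressed positions): 2, 4, 6, 8.
End Rule Leftmost: primary stress on the leftmost head = syllable 2.
Secondary stress on 4, 6, 8: su:.ˈdi:.rir.ˌno:.sku:.ˌstu:p.gep.ˌko:.kuk.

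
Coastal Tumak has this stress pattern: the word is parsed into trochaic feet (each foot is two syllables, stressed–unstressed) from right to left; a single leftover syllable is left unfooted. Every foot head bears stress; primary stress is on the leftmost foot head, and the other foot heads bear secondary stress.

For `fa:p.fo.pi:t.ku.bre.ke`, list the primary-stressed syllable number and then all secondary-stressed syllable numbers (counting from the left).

Parse right to left into trochaic (ˈσσ) feet: (ˈfa:p.fo) (ˈpi:t.ku) (ˈbre.ke).
Foot heads (stressed positions): 1, 3, 5.
End Rule Leftmost: primary stress on the leftmost head = syllable 1.
Secondary stress on 3, 5: ˈfa:p.fo.ˌpi:t.ku.ˌbre.ke.

primary 1, secondary 3, 5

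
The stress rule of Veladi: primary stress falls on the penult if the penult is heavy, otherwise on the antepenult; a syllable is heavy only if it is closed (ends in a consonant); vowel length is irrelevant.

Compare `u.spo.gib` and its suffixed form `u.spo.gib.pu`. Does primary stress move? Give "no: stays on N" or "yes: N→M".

yes: 1→3

Base `u.spo.gib` (3 syllables):
  Weights: 1 u L, 2 spo L, 3 gib H.
  The penult (syllable 2, spo) is light, so stress falls on the antepenult (syllable 1, u).
  → primary stress on syllable 1.
Suffixed `u.spo.gib.pu` (4 syllables):
  Weights: 2 spo L, 3 gib H, 4 pu L.
  The penult (syllable 3, gib) is heavy, so it takes stress.
  → primary stress on syllable 3.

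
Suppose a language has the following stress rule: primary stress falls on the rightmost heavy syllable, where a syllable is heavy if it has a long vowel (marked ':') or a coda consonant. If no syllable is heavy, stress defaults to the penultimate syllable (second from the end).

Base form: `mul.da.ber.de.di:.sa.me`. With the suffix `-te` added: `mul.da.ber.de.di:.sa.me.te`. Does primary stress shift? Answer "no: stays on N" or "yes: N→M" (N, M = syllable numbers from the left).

no: stays on 5

Base `mul.da.ber.de.di:.sa.me` (7 syllables):
  Weights: 1 mul H, 2 da L, 3 ber H, 4 de L, 5 di: H, 6 sa L, 7 me L.
  Heavy syllables in the domain: 1, 3, 5. The rightmost is syllable 5 (di:).
  → primary stress on syllable 5.
Suffixed `mul.da.ber.de.di:.sa.me.te` (8 syllables):
  Weights: 1 mul H, 2 da L, 3 ber H, 4 de L, 5 di: H, 6 sa L, 7 me L, 8 te L.
  Heavy syllables in the domain: 1, 3, 5. The rightmost is syllable 5 (di:).
  → primary stress on syllable 5.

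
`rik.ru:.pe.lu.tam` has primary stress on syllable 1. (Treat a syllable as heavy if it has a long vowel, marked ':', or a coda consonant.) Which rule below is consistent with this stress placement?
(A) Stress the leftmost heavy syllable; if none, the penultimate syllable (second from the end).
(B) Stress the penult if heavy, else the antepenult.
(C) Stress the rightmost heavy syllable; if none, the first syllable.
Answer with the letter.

Rule A → syllable 1 ✓.
Rule B → syllable 3 (observed: 1).
Rule C → syllable 5 (observed: 1).

A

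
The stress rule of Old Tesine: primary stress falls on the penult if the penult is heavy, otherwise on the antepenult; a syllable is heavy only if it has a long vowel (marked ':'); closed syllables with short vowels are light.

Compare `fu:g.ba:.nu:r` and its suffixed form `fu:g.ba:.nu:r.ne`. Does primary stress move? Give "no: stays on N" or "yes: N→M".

Base `fu:g.ba:.nu:r` (3 syllables):
  Weights: 1 fu:g H, 2 ba: H, 3 nu:r H.
  The penult (syllable 2, ba:) is heavy, so it takes stress.
  → primary stress on syllable 2.
Suffixed `fu:g.ba:.nu:r.ne` (4 syllables):
  Weights: 2 ba: H, 3 nu:r H, 4 ne L.
  The penult (syllable 3, nu:r) is heavy, so it takes stress.
  → primary stress on syllable 3.

yes: 2→3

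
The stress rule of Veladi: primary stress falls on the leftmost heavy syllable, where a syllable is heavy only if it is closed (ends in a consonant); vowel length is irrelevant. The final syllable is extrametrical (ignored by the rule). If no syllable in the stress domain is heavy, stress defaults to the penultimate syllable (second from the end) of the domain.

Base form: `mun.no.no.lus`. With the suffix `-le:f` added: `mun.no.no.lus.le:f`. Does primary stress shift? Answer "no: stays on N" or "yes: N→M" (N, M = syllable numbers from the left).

no: stays on 1

Base `mun.no.no.lus` (4 syllables):
  The final syllable (4, lus) is extrametrical; the stress domain is syllables 1–3.
  Weights: 1 mun H, 2 no L, 3 no L.
  Heavy syllables in the domain: 1. The leftmost is syllable 1 (mun).
  → primary stress on syllable 1.
Suffixed `mun.no.no.lus.le:f` (5 syllables):
  The final syllable (5, le:f) is extrametrical; the stress domain is syllables 1–4.
  Weights: 1 mun H, 2 no L, 3 no L, 4 lus H.
  Heavy syllables in the domain: 1, 4. The leftmost is syllable 1 (mun).
  → primary stress on syllable 1.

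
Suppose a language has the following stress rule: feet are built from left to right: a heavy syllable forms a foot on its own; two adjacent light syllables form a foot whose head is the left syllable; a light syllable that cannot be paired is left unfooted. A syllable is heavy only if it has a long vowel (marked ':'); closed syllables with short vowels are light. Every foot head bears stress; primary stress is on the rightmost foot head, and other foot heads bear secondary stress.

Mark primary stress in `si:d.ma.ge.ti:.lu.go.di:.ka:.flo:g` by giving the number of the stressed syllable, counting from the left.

9

Weights: 1 si:d H, 2 ma L, 3 ge L, 4 ti: H, 5 lu L, 6 go L, 7 di: H, 8 ka: H, 9 flo:g H.
Parse left to right (heavy = foot alone; LL = one foot; stranded L unfooted): (ˈsi:d) (ˈma.ge) (ˈti:) (ˈlu.go) (ˈdi:) (ˈka:) (ˈflo:g).
Foot heads: 1, 2, 4, 5, 7, 8, 9.
Primary stress on the rightmost head = syllable 9.
Primary stress: syllable 9 → si:d.ma.ge.ti:.lu.go.di:.ka:.ˈflo:g.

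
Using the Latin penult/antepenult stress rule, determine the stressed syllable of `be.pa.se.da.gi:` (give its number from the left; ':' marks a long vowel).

3

Classical Latin: stress the penult if heavy (long vowel or closed), else the antepenult.
Weights: 3 se L, 4 da L, 5 gi: H.
The penult (syllable 4, da) is light, so stress falls on the antepenult (syllable 3, se).
Stress on syllable 3: be.pa.ˈse.da.gi:.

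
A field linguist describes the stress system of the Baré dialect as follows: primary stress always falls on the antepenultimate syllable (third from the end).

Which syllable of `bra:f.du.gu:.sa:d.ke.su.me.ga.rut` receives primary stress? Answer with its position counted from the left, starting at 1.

7

The word has 9 syllables; the antepenultimate syllable (third from the end) is syllable 7 (me).
Primary stress: syllable 7 → bra:f.du.gu:.sa:d.ke.su.ˈme.ga.rut.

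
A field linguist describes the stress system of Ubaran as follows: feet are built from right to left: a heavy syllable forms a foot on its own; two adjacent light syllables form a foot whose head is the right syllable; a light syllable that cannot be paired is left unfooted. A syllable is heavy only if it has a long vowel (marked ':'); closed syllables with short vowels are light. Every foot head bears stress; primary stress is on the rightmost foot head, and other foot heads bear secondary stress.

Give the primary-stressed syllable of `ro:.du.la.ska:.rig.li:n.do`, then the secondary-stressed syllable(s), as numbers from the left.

Weights: 1 ro: H, 2 du L, 3 la L, 4 ska: H, 5 rig L, 6 li:n H, 7 do L.
Parse right to left (heavy = foot alone; LL = one foot; stranded L unfooted): (ˈro:) (du.ˈla) (ˈska:) rig (ˈli:n) do.
Foot heads: 1, 3, 4, 6.
Primary stress on the rightmost head = syllable 6.
Secondary stress on 1, 3, 4: ˌro:.du.ˌla.ˌska:.rig.ˈli:n.do.

primary 6, secondary 1, 3, 4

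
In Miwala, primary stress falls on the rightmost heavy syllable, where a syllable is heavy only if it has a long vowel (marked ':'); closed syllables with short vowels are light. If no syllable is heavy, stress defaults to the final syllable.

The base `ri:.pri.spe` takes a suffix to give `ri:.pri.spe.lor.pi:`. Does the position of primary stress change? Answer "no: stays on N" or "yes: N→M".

yes: 1→5

Base `ri:.pri.spe` (3 syllables):
  Weights: 1 ri: H, 2 pri L, 3 spe L.
  Heavy syllables in the domain: 1. The rightmost is syllable 1 (ri:).
  → primary stress on syllable 1.
Suffixed `ri:.pri.spe.lor.pi:` (5 syllables):
  Weights: 1 ri: H, 2 pri L, 3 spe L, 4 lor L, 5 pi: H.
  Heavy syllables in the domain: 1, 5. The rightmost is syllable 5 (pi:).
  → primary stress on syllable 5.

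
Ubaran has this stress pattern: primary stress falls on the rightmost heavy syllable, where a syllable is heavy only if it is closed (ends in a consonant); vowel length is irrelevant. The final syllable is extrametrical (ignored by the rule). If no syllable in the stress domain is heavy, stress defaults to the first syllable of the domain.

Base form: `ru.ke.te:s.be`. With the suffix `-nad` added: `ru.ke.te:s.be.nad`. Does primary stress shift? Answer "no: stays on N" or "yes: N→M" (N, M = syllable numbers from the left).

Base `ru.ke.te:s.be` (4 syllables):
  The final syllable (4, be) is extrametrical; the stress domain is syllables 1–3.
  Weights: 1 ru L, 2 ke L, 3 te:s H.
  Heavy syllables in the domain: 3. The rightmost is syllable 3 (te:s).
  → primary stress on syllable 3.
Suffixed `ru.ke.te:s.be.nad` (5 syllables):
  The final syllable (5, nad) is extrametrical; the stress domain is syllables 1–4.
  Weights: 1 ru L, 2 ke L, 3 te:s H, 4 be L.
  Heavy syllables in the domain: 3. The rightmost is syllable 3 (te:s).
  → primary stress on syllable 3.

no: stays on 3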